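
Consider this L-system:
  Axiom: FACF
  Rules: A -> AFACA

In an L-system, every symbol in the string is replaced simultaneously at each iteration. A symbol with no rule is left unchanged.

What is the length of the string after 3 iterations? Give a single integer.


Step 0: length = 4
Step 1: length = 8
Step 2: length = 20
Step 3: length = 56

Answer: 56


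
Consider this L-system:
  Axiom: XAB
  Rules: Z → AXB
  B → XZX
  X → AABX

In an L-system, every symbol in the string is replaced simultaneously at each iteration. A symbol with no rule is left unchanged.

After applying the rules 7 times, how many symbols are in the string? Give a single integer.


Answer: 1424

Derivation:
Step 0: length = 3
Step 1: length = 8
Step 2: length = 21
Step 3: length = 49
Step 4: length = 116
Step 5: length = 267
Step 6: length = 619
Step 7: length = 1424


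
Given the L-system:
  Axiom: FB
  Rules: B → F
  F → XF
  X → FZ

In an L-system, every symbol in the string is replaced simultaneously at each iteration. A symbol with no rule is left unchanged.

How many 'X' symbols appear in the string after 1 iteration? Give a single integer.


Answer: 1

Derivation:
Step 0: FB  (0 'X')
Step 1: XFF  (1 'X')


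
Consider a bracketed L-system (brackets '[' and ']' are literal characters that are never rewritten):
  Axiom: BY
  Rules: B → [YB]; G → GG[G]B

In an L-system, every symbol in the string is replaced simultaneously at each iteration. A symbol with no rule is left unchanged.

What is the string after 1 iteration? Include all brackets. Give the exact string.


Answer: [YB]Y

Derivation:
Step 0: BY
Step 1: [YB]Y


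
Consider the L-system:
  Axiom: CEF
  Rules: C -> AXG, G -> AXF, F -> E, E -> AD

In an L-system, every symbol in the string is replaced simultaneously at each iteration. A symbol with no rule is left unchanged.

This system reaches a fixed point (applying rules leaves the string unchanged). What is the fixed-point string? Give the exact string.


Answer: AXAXADADAD

Derivation:
Step 0: CEF
Step 1: AXGADE
Step 2: AXAXFADAD
Step 3: AXAXEADAD
Step 4: AXAXADADAD
Step 5: AXAXADADAD  (unchanged — fixed point at step 4)


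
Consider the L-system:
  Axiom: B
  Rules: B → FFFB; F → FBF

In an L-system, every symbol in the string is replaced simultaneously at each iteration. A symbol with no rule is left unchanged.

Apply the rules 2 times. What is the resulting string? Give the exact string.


Answer: FBFFBFFBFFFFB

Derivation:
Step 0: B
Step 1: FFFB
Step 2: FBFFBFFBFFFFB


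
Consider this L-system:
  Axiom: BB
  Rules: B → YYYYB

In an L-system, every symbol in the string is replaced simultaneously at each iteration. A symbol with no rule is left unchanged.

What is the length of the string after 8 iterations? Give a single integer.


Step 0: length = 2
Step 1: length = 10
Step 2: length = 18
Step 3: length = 26
Step 4: length = 34
Step 5: length = 42
Step 6: length = 50
Step 7: length = 58
Step 8: length = 66

Answer: 66


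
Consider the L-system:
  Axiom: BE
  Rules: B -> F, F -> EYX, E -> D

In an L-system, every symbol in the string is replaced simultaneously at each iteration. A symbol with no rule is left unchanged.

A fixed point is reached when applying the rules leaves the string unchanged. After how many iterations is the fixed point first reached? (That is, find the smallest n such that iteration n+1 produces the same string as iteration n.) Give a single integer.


Answer: 3

Derivation:
Step 0: BE
Step 1: FD
Step 2: EYXD
Step 3: DYXD
Step 4: DYXD  (unchanged — fixed point at step 3)


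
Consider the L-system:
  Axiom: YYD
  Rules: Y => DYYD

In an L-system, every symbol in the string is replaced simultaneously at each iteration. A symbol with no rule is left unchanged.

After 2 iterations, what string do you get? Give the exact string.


Step 0: YYD
Step 1: DYYDDYYDD
Step 2: DDYYDDYYDDDDYYDDYYDDD

Answer: DDYYDDYYDDDDYYDDYYDDD


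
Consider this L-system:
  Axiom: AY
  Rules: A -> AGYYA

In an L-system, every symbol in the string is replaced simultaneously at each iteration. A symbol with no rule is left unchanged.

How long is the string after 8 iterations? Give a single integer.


Step 0: length = 2
Step 1: length = 6
Step 2: length = 14
Step 3: length = 30
Step 4: length = 62
Step 5: length = 126
Step 6: length = 254
Step 7: length = 510
Step 8: length = 1022

Answer: 1022


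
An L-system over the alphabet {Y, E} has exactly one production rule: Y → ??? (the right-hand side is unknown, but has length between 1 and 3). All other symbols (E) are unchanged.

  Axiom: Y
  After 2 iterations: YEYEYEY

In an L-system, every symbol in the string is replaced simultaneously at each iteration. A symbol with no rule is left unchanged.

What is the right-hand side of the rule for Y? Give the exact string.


Answer: YEY

Derivation:
Trying Y → YEY:
  Step 0: Y
  Step 1: YEY
  Step 2: YEYEYEY
Matches the given result.


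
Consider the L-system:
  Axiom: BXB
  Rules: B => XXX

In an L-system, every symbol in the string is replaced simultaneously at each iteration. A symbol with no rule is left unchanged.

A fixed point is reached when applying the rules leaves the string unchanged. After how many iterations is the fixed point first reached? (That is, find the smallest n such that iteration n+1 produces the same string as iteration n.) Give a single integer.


Step 0: BXB
Step 1: XXXXXXX
Step 2: XXXXXXX  (unchanged — fixed point at step 1)

Answer: 1


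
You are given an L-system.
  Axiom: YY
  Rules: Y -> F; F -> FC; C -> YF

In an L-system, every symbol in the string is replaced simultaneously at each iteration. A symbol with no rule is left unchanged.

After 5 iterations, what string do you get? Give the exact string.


Answer: FCYFFFCFCFCYFFCYFFFCFCFCYF

Derivation:
Step 0: YY
Step 1: FF
Step 2: FCFC
Step 3: FCYFFCYF
Step 4: FCYFFFCFCYFFFC
Step 5: FCYFFFCFCFCYFFCYFFFCFCFCYF


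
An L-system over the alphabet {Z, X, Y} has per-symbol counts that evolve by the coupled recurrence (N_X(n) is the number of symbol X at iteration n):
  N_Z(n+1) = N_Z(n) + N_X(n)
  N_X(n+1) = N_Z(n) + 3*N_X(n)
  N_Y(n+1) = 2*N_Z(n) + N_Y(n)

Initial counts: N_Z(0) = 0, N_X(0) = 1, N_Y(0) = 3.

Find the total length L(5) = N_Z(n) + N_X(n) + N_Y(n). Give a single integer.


Step 0: N_Z=0, N_X=1, N_Y=3, L=4
Step 1: N_Z=1, N_X=3, N_Y=3, L=7
Step 2: N_Z=4, N_X=10, N_Y=5, L=19
Step 3: N_Z=14, N_X=34, N_Y=13, L=61
Step 4: N_Z=48, N_X=116, N_Y=41, L=205
Step 5: N_Z=164, N_X=396, N_Y=137, L=697

Answer: 697


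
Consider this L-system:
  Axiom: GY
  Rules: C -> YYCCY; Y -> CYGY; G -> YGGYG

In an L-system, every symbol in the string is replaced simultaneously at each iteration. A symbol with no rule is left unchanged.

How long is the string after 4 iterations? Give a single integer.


Answer: 842

Derivation:
Step 0: length = 2
Step 1: length = 9
Step 2: length = 41
Step 3: length = 186
Step 4: length = 842


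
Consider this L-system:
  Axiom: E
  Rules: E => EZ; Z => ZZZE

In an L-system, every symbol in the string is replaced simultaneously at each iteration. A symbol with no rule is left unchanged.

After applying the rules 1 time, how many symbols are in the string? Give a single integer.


Answer: 2

Derivation:
Step 0: length = 1
Step 1: length = 2


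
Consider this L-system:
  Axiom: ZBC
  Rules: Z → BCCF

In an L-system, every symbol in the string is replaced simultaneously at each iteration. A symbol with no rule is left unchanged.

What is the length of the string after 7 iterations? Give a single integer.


Step 0: length = 3
Step 1: length = 6
Step 2: length = 6
Step 3: length = 6
Step 4: length = 6
Step 5: length = 6
Step 6: length = 6
Step 7: length = 6

Answer: 6


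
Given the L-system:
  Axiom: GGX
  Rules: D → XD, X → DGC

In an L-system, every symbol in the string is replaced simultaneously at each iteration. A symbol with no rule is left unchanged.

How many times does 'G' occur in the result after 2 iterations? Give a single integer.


Step 0: GGX  (2 'G')
Step 1: GGDGC  (3 'G')
Step 2: GGXDGC  (3 'G')

Answer: 3


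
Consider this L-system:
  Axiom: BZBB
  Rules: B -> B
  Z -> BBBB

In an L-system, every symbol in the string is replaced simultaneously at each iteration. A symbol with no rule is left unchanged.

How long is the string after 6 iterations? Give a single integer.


Answer: 7

Derivation:
Step 0: length = 4
Step 1: length = 7
Step 2: length = 7
Step 3: length = 7
Step 4: length = 7
Step 5: length = 7
Step 6: length = 7


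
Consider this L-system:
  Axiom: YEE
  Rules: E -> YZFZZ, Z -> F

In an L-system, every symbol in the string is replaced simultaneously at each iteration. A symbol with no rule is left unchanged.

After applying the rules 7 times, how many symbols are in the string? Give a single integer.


Answer: 11

Derivation:
Step 0: length = 3
Step 1: length = 11
Step 2: length = 11
Step 3: length = 11
Step 4: length = 11
Step 5: length = 11
Step 6: length = 11
Step 7: length = 11


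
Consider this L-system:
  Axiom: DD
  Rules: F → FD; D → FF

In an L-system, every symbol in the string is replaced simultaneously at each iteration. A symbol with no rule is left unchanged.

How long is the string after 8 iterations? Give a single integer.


Step 0: length = 2
Step 1: length = 4
Step 2: length = 8
Step 3: length = 16
Step 4: length = 32
Step 5: length = 64
Step 6: length = 128
Step 7: length = 256
Step 8: length = 512

Answer: 512


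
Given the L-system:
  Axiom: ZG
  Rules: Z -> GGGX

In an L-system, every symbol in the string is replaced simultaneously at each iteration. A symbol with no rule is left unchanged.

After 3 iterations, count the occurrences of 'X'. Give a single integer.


Step 0: ZG  (0 'X')
Step 1: GGGXG  (1 'X')
Step 2: GGGXG  (1 'X')
Step 3: GGGXG  (1 'X')

Answer: 1


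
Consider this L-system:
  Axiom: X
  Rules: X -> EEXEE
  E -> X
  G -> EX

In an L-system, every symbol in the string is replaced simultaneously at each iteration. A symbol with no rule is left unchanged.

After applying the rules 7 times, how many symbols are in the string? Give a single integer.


Step 0: length = 1
Step 1: length = 5
Step 2: length = 9
Step 3: length = 29
Step 4: length = 65
Step 5: length = 181
Step 6: length = 441
Step 7: length = 1165

Answer: 1165


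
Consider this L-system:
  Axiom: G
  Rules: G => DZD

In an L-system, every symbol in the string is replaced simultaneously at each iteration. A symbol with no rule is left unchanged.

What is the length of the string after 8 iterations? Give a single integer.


Step 0: length = 1
Step 1: length = 3
Step 2: length = 3
Step 3: length = 3
Step 4: length = 3
Step 5: length = 3
Step 6: length = 3
Step 7: length = 3
Step 8: length = 3

Answer: 3


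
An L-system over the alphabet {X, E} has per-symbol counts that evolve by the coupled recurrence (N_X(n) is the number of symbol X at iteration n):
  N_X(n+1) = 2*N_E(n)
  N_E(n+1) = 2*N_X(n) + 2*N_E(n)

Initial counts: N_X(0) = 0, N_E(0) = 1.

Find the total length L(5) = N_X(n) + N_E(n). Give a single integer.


Answer: 416

Derivation:
Step 0: N_X=0, N_E=1, L=1
Step 1: N_X=2, N_E=2, L=4
Step 2: N_X=4, N_E=8, L=12
Step 3: N_X=16, N_E=24, L=40
Step 4: N_X=48, N_E=80, L=128
Step 5: N_X=160, N_E=256, L=416


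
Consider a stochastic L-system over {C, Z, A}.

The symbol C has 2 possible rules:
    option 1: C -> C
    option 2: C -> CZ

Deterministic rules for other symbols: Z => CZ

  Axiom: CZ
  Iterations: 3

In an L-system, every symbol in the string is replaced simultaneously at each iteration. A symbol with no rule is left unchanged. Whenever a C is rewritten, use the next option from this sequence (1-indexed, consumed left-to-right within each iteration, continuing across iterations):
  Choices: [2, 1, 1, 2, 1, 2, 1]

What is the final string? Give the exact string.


Answer: CZCCZCZCCZ

Derivation:
Step 0: CZ
Step 1: CZCZ  (used choices [2])
Step 2: CCZCCZ  (used choices [1, 1])
Step 3: CZCCZCZCCZ  (used choices [2, 1, 2, 1])


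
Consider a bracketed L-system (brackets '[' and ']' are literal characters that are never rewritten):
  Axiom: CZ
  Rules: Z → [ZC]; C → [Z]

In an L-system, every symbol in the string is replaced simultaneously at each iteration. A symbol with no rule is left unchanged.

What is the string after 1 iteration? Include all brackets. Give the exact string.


Answer: [Z][ZC]

Derivation:
Step 0: CZ
Step 1: [Z][ZC]


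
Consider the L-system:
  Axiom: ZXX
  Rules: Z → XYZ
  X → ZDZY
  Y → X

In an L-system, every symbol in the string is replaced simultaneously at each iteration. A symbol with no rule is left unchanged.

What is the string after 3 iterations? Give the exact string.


Answer: XYZDXYZXZDZYZDZYXXYZZDZYXXYZDZDZYXXYZZDZYZDZYXXYZDZDZYXXYZZDZY

Derivation:
Step 0: ZXX
Step 1: XYZZDZYZDZY
Step 2: ZDZYXXYZXYZDXYZXXYZDXYZX
Step 3: XYZDXYZXZDZYZDZYXXYZZDZYXXYZDZDZYXXYZZDZYZDZYXXYZDZDZYXXYZZDZY


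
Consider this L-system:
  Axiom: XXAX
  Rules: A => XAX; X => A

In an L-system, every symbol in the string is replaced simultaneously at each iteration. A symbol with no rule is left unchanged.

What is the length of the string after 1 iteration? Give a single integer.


Answer: 6

Derivation:
Step 0: length = 4
Step 1: length = 6


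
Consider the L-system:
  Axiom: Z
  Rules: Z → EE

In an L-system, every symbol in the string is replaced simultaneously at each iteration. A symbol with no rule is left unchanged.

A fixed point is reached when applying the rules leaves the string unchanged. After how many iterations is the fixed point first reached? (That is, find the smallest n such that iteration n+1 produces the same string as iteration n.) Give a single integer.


Step 0: Z
Step 1: EE
Step 2: EE  (unchanged — fixed point at step 1)

Answer: 1


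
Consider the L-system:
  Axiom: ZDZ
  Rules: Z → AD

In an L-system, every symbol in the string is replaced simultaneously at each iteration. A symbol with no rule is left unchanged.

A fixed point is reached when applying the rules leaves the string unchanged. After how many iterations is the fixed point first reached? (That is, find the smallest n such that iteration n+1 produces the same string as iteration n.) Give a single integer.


Answer: 1

Derivation:
Step 0: ZDZ
Step 1: ADDAD
Step 2: ADDAD  (unchanged — fixed point at step 1)


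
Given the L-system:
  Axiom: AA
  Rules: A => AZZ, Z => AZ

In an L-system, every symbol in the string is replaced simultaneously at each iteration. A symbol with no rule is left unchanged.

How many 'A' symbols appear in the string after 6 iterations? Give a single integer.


Step 0: AA  (2 'A')
Step 1: AZZAZZ  (2 'A')
Step 2: AZZAZAZAZZAZAZ  (6 'A')
Step 3: AZZAZAZAZZAZAZZAZAZZAZAZAZZAZAZZAZ  (14 'A')
Step 4: AZZAZAZAZZAZAZZAZAZZAZAZAZZAZAZZAZAZAZZAZAZZAZAZAZZAZAZZAZAZZAZAZAZZAZAZZAZAZAZZAZ  (34 'A')
Step 5: AZZAZAZAZZAZAZZAZAZZAZAZAZZAZAZZAZAZAZZAZAZZAZAZAZZAZAZZAZAZZAZAZAZZAZAZZAZAZAZZAZAZZAZAZZAZAZAZZAZAZZAZAZAZZAZAZZAZAZZAZAZAZZAZAZZAZAZAZZAZAZZAZAZAZZAZAZZAZAZZAZAZAZZAZAZZAZAZAZZAZAZZAZAZZAZAZAZZAZ  (82 'A')
Step 6: AZZAZAZAZZAZAZZAZAZZAZAZAZZAZAZZAZAZAZZAZAZZAZAZAZZAZAZZAZAZZAZAZAZZAZAZZAZAZAZZAZAZZAZAZZAZAZAZZAZAZZAZAZAZZAZAZZAZAZZAZAZAZZAZAZZAZAZAZZAZAZZAZAZAZZAZAZZAZAZZAZAZAZZAZAZZAZAZAZZAZAZZAZAZZAZAZAZZAZAZZAZAZAZZAZAZZAZAZAZZAZAZZAZAZZAZAZAZZAZAZZAZAZAZZAZAZZAZAZZAZAZAZZAZAZZAZAZAZZAZAZZAZAZAZZAZAZZAZAZZAZAZAZZAZAZZAZAZAZZAZAZZAZAZZAZAZAZZAZAZZAZAZAZZAZAZZAZAZZAZAZAZZAZAZZAZAZAZZAZAZZAZAZAZZAZAZZAZAZZAZAZAZZAZAZZAZAZAZZAZAZZAZAZZAZAZAZZAZAZZAZAZAZZAZAZZAZAZAZZAZAZZAZAZZAZAZAZZAZ  (198 'A')

Answer: 198


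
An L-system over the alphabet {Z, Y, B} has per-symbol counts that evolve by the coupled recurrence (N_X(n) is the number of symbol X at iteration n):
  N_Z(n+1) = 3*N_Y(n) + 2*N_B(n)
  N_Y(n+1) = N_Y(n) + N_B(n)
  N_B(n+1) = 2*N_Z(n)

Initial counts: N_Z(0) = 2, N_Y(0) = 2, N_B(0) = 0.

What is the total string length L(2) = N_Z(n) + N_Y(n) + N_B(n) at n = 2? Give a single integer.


Answer: 32

Derivation:
Step 0: N_Z=2, N_Y=2, N_B=0, L=4
Step 1: N_Z=6, N_Y=2, N_B=4, L=12
Step 2: N_Z=14, N_Y=6, N_B=12, L=32


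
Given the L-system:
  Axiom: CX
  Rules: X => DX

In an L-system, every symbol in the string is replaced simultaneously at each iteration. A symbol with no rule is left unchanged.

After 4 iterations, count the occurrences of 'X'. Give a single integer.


Step 0: CX  (1 'X')
Step 1: CDX  (1 'X')
Step 2: CDDX  (1 'X')
Step 3: CDDDX  (1 'X')
Step 4: CDDDDX  (1 'X')

Answer: 1


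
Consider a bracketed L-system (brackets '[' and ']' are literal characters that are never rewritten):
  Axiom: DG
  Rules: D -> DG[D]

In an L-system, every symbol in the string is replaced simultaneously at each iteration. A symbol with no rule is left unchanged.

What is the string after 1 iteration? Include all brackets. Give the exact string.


Answer: DG[D]G

Derivation:
Step 0: DG
Step 1: DG[D]G


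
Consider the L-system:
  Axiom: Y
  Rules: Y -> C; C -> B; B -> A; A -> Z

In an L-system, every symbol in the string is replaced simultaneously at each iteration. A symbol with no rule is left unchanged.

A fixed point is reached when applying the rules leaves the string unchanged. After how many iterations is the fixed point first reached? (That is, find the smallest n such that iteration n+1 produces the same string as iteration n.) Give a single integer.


Answer: 4

Derivation:
Step 0: Y
Step 1: C
Step 2: B
Step 3: A
Step 4: Z
Step 5: Z  (unchanged — fixed point at step 4)


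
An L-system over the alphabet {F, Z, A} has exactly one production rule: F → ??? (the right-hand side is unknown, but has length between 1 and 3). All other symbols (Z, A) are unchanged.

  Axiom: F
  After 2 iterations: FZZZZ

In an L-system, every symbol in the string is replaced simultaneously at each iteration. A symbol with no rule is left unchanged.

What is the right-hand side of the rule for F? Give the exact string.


Answer: FZZ

Derivation:
Trying F → FZZ:
  Step 0: F
  Step 1: FZZ
  Step 2: FZZZZ
Matches the given result.


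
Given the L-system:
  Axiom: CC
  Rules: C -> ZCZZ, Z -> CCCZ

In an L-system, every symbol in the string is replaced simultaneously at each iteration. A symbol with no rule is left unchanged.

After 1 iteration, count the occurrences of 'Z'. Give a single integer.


Step 0: CC  (0 'Z')
Step 1: ZCZZZCZZ  (6 'Z')

Answer: 6


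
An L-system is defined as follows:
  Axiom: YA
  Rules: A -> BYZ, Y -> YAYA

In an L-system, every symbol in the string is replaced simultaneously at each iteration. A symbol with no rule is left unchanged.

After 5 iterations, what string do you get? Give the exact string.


Step 0: YA
Step 1: YAYABYZ
Step 2: YAYABYZYAYABYZBYAYAZ
Step 3: YAYABYZYAYABYZBYAYAZYAYABYZYAYABYZBYAYAZBYAYABYZYAYABYZZ
Step 4: YAYABYZYAYABYZBYAYAZYAYABYZYAYABYZBYAYAZBYAYABYZYAYABYZZYAYABYZYAYABYZBYAYAZYAYABYZYAYABYZBYAYAZBYAYABYZYAYABYZZBYAYABYZYAYABYZBYAYAZYAYABYZYAYABYZBYAYAZZ
Step 5: YAYABYZYAYABYZBYAYAZYAYABYZYAYABYZBYAYAZBYAYABYZYAYABYZZYAYABYZYAYABYZBYAYAZYAYABYZYAYABYZBYAYAZBYAYABYZYAYABYZZBYAYABYZYAYABYZBYAYAZYAYABYZYAYABYZBYAYAZZYAYABYZYAYABYZBYAYAZYAYABYZYAYABYZBYAYAZBYAYABYZYAYABYZZYAYABYZYAYABYZBYAYAZYAYABYZYAYABYZBYAYAZBYAYABYZYAYABYZZBYAYABYZYAYABYZBYAYAZYAYABYZYAYABYZBYAYAZZBYAYABYZYAYABYZBYAYAZYAYABYZYAYABYZBYAYAZBYAYABYZYAYABYZZYAYABYZYAYABYZBYAYAZYAYABYZYAYABYZBYAYAZBYAYABYZYAYABYZZZ

Answer: YAYABYZYAYABYZBYAYAZYAYABYZYAYABYZBYAYAZBYAYABYZYAYABYZZYAYABYZYAYABYZBYAYAZYAYABYZYAYABYZBYAYAZBYAYABYZYAYABYZZBYAYABYZYAYABYZBYAYAZYAYABYZYAYABYZBYAYAZZYAYABYZYAYABYZBYAYAZYAYABYZYAYABYZBYAYAZBYAYABYZYAYABYZZYAYABYZYAYABYZBYAYAZYAYABYZYAYABYZBYAYAZBYAYABYZYAYABYZZBYAYABYZYAYABYZBYAYAZYAYABYZYAYABYZBYAYAZZBYAYABYZYAYABYZBYAYAZYAYABYZYAYABYZBYAYAZBYAYABYZYAYABYZZYAYABYZYAYABYZBYAYAZYAYABYZYAYABYZBYAYAZBYAYABYZYAYABYZZZ


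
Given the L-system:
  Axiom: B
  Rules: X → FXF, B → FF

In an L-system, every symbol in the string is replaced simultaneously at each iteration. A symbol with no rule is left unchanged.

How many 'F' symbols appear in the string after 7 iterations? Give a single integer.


Step 0: B  (0 'F')
Step 1: FF  (2 'F')
Step 2: FF  (2 'F')
Step 3: FF  (2 'F')
Step 4: FF  (2 'F')
Step 5: FF  (2 'F')
Step 6: FF  (2 'F')
Step 7: FF  (2 'F')

Answer: 2


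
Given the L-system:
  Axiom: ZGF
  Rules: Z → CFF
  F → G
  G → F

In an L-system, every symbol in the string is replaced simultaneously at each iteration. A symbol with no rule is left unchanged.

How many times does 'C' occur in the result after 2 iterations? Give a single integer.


Answer: 1

Derivation:
Step 0: ZGF  (0 'C')
Step 1: CFFFG  (1 'C')
Step 2: CGGGF  (1 'C')


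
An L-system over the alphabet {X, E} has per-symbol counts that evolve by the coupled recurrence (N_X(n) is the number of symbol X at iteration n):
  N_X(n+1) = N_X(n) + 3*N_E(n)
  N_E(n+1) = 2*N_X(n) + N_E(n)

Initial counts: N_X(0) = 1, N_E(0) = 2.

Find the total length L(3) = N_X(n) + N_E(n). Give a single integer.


Answer: 129

Derivation:
Step 0: N_X=1, N_E=2, L=3
Step 1: N_X=7, N_E=4, L=11
Step 2: N_X=19, N_E=18, L=37
Step 3: N_X=73, N_E=56, L=129


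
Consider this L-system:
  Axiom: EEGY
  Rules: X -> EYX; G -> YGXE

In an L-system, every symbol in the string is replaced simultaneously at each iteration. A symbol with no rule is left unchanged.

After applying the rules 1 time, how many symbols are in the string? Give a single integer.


Step 0: length = 4
Step 1: length = 7

Answer: 7


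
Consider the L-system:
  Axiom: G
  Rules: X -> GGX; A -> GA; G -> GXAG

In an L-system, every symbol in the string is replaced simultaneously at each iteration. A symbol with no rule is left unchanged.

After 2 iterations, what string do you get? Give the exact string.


Answer: GXAGGGXGAGXAG

Derivation:
Step 0: G
Step 1: GXAG
Step 2: GXAGGGXGAGXAG


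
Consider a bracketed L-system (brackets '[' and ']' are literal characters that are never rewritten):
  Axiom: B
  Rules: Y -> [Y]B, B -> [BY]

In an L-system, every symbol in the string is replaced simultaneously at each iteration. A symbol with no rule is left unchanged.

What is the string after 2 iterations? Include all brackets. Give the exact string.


Step 0: B
Step 1: [BY]
Step 2: [[BY][Y]B]

Answer: [[BY][Y]B]


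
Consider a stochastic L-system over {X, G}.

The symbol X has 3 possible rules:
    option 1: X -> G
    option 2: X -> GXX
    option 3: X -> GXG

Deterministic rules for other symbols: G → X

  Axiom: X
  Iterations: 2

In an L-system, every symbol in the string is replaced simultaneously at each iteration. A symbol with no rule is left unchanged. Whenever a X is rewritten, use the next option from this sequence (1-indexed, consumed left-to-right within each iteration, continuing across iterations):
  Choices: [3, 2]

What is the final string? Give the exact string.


Answer: XGXXX

Derivation:
Step 0: X
Step 1: GXG  (used choices [3])
Step 2: XGXXX  (used choices [2])


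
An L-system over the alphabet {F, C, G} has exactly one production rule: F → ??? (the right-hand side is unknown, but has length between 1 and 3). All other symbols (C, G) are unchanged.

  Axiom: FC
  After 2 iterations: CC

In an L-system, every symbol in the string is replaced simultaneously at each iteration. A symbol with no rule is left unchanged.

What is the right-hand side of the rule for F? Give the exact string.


Answer: C

Derivation:
Trying F → C:
  Step 0: FC
  Step 1: CC
  Step 2: CC
Matches the given result.


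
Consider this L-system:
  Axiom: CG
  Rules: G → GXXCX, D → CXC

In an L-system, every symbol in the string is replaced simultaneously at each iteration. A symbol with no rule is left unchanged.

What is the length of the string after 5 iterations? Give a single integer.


Answer: 22

Derivation:
Step 0: length = 2
Step 1: length = 6
Step 2: length = 10
Step 3: length = 14
Step 4: length = 18
Step 5: length = 22


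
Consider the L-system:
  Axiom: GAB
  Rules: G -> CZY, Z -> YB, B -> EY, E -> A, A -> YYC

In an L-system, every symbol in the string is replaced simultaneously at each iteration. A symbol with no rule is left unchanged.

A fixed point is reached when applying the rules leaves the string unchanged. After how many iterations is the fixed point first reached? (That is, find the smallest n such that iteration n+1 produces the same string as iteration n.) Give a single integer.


Step 0: GAB
Step 1: CZYYYCEY
Step 2: CYBYYYCAY
Step 3: CYEYYYYCYYCY
Step 4: CYAYYYYCYYCY
Step 5: CYYYCYYYYCYYCY
Step 6: CYYYCYYYYCYYCY  (unchanged — fixed point at step 5)

Answer: 5


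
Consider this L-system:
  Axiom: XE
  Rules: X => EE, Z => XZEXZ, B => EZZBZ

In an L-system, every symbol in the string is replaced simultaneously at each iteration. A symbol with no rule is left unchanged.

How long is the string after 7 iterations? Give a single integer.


Step 0: length = 2
Step 1: length = 3
Step 2: length = 3
Step 3: length = 3
Step 4: length = 3
Step 5: length = 3
Step 6: length = 3
Step 7: length = 3

Answer: 3


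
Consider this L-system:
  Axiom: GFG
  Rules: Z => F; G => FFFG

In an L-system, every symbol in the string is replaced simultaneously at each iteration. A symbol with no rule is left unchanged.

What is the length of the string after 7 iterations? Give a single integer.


Answer: 45

Derivation:
Step 0: length = 3
Step 1: length = 9
Step 2: length = 15
Step 3: length = 21
Step 4: length = 27
Step 5: length = 33
Step 6: length = 39
Step 7: length = 45


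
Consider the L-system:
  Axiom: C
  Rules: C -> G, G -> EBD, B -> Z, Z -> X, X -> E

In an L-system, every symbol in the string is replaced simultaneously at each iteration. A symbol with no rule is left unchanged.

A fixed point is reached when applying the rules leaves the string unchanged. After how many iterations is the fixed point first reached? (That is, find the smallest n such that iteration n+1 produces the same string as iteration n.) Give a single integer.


Step 0: C
Step 1: G
Step 2: EBD
Step 3: EZD
Step 4: EXD
Step 5: EED
Step 6: EED  (unchanged — fixed point at step 5)

Answer: 5


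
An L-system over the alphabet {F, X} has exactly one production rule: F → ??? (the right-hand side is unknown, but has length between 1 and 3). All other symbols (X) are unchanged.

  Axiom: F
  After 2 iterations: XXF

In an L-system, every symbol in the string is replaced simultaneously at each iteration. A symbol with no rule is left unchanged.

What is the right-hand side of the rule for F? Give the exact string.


Trying F → XF:
  Step 0: F
  Step 1: XF
  Step 2: XXF
Matches the given result.

Answer: XF


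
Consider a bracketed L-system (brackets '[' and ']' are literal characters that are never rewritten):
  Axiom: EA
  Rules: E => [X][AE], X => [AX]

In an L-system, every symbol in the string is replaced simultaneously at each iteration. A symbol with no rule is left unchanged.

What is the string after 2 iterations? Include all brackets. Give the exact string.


Step 0: EA
Step 1: [X][AE]A
Step 2: [[AX]][A[X][AE]]A

Answer: [[AX]][A[X][AE]]A


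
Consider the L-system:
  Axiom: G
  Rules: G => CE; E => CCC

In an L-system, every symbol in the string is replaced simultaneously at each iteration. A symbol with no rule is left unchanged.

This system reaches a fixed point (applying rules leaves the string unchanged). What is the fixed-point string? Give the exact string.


Answer: CCCC

Derivation:
Step 0: G
Step 1: CE
Step 2: CCCC
Step 3: CCCC  (unchanged — fixed point at step 2)


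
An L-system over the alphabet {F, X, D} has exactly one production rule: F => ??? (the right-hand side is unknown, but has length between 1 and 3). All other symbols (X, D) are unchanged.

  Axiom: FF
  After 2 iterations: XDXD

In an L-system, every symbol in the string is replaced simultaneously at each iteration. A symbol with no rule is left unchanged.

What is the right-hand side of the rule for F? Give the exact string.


Trying F => XD:
  Step 0: FF
  Step 1: XDXD
  Step 2: XDXD
Matches the given result.

Answer: XD


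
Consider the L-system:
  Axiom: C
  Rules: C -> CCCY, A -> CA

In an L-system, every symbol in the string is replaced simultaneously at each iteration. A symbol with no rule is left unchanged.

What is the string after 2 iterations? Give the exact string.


Step 0: C
Step 1: CCCY
Step 2: CCCYCCCYCCCYY

Answer: CCCYCCCYCCCYY


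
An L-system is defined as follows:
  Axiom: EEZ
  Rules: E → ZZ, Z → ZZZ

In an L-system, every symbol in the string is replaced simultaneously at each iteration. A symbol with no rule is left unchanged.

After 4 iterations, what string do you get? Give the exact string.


Step 0: EEZ
Step 1: ZZZZZZZ
Step 2: ZZZZZZZZZZZZZZZZZZZZZ
Step 3: ZZZZZZZZZZZZZZZZZZZZZZZZZZZZZZZZZZZZZZZZZZZZZZZZZZZZZZZZZZZZZZZ
Step 4: ZZZZZZZZZZZZZZZZZZZZZZZZZZZZZZZZZZZZZZZZZZZZZZZZZZZZZZZZZZZZZZZZZZZZZZZZZZZZZZZZZZZZZZZZZZZZZZZZZZZZZZZZZZZZZZZZZZZZZZZZZZZZZZZZZZZZZZZZZZZZZZZZZZZZZZZZZZZZZZZZZZZZZZZZZZZZZZZZZZZZZZZZZZZZZ

Answer: ZZZZZZZZZZZZZZZZZZZZZZZZZZZZZZZZZZZZZZZZZZZZZZZZZZZZZZZZZZZZZZZZZZZZZZZZZZZZZZZZZZZZZZZZZZZZZZZZZZZZZZZZZZZZZZZZZZZZZZZZZZZZZZZZZZZZZZZZZZZZZZZZZZZZZZZZZZZZZZZZZZZZZZZZZZZZZZZZZZZZZZZZZZZZZ


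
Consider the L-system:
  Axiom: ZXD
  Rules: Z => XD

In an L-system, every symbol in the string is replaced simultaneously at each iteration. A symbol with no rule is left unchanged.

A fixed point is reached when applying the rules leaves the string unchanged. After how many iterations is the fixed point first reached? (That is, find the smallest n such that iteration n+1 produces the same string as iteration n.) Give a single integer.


Answer: 1

Derivation:
Step 0: ZXD
Step 1: XDXD
Step 2: XDXD  (unchanged — fixed point at step 1)


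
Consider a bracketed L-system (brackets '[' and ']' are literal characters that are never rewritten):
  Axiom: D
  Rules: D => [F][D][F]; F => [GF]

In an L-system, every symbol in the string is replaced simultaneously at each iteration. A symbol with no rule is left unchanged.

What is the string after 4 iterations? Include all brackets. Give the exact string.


Answer: [[G[G[GF]]]][[[G[GF]]][[[GF]][[F][D][F]][[GF]]][[G[GF]]]][[G[G[GF]]]]

Derivation:
Step 0: D
Step 1: [F][D][F]
Step 2: [[GF]][[F][D][F]][[GF]]
Step 3: [[G[GF]]][[[GF]][[F][D][F]][[GF]]][[G[GF]]]
Step 4: [[G[G[GF]]]][[[G[GF]]][[[GF]][[F][D][F]][[GF]]][[G[GF]]]][[G[G[GF]]]]


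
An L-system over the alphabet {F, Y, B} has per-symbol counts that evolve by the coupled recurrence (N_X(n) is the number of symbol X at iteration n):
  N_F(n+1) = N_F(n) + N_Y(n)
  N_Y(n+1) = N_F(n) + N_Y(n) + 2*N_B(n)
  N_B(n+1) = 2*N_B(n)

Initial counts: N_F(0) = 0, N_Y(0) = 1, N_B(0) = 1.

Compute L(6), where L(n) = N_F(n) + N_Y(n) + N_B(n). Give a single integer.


Step 0: N_F=0, N_Y=1, N_B=1, L=2
Step 1: N_F=1, N_Y=3, N_B=2, L=6
Step 2: N_F=4, N_Y=8, N_B=4, L=16
Step 3: N_F=12, N_Y=20, N_B=8, L=40
Step 4: N_F=32, N_Y=48, N_B=16, L=96
Step 5: N_F=80, N_Y=112, N_B=32, L=224
Step 6: N_F=192, N_Y=256, N_B=64, L=512

Answer: 512


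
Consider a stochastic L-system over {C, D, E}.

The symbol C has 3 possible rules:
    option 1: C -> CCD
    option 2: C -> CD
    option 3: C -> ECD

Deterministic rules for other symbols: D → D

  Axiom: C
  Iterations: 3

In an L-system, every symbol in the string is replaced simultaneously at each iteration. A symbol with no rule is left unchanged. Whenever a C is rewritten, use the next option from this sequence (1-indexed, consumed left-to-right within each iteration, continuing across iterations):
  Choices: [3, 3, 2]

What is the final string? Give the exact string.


Answer: EECDDD

Derivation:
Step 0: C
Step 1: ECD  (used choices [3])
Step 2: EECDD  (used choices [3])
Step 3: EECDDD  (used choices [2])


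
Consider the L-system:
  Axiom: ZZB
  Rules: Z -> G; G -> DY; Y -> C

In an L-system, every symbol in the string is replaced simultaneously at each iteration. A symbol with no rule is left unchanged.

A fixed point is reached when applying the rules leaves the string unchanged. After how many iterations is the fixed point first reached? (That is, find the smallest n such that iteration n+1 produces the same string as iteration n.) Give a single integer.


Step 0: ZZB
Step 1: GGB
Step 2: DYDYB
Step 3: DCDCB
Step 4: DCDCB  (unchanged — fixed point at step 3)

Answer: 3


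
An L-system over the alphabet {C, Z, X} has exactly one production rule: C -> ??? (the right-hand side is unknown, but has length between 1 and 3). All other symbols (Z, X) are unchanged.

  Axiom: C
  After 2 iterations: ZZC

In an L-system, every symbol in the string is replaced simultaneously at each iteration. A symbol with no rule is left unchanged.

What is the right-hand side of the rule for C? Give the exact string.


Answer: ZC

Derivation:
Trying C -> ZC:
  Step 0: C
  Step 1: ZC
  Step 2: ZZC
Matches the given result.


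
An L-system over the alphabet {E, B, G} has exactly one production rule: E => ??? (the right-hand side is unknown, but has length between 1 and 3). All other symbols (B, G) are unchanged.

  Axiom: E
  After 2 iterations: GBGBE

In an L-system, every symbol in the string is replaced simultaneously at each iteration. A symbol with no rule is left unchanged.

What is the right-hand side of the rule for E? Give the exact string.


Trying E => GBE:
  Step 0: E
  Step 1: GBE
  Step 2: GBGBE
Matches the given result.

Answer: GBE


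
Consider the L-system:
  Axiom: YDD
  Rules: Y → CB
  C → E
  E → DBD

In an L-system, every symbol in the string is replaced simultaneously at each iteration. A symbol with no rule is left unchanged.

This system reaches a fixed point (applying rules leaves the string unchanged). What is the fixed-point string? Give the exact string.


Answer: DBDBDD

Derivation:
Step 0: YDD
Step 1: CBDD
Step 2: EBDD
Step 3: DBDBDD
Step 4: DBDBDD  (unchanged — fixed point at step 3)


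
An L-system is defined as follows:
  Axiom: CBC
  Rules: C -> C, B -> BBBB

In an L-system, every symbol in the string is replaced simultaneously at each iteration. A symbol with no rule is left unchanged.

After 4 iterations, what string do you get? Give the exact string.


Step 0: CBC
Step 1: CBBBBC
Step 2: CBBBBBBBBBBBBBBBBC
Step 3: CBBBBBBBBBBBBBBBBBBBBBBBBBBBBBBBBBBBBBBBBBBBBBBBBBBBBBBBBBBBBBBBBC
Step 4: CBBBBBBBBBBBBBBBBBBBBBBBBBBBBBBBBBBBBBBBBBBBBBBBBBBBBBBBBBBBBBBBBBBBBBBBBBBBBBBBBBBBBBBBBBBBBBBBBBBBBBBBBBBBBBBBBBBBBBBBBBBBBBBBBBBBBBBBBBBBBBBBBBBBBBBBBBBBBBBBBBBBBBBBBBBBBBBBBBBBBBBBBBBBBBBBBBBBBBBBBBBBBBBBBBBBBBBBBBBBBBBBBBBBBBBBBBBBBBBBBBBBBBBBBBBBBBBBBC

Answer: CBBBBBBBBBBBBBBBBBBBBBBBBBBBBBBBBBBBBBBBBBBBBBBBBBBBBBBBBBBBBBBBBBBBBBBBBBBBBBBBBBBBBBBBBBBBBBBBBBBBBBBBBBBBBBBBBBBBBBBBBBBBBBBBBBBBBBBBBBBBBBBBBBBBBBBBBBBBBBBBBBBBBBBBBBBBBBBBBBBBBBBBBBBBBBBBBBBBBBBBBBBBBBBBBBBBBBBBBBBBBBBBBBBBBBBBBBBBBBBBBBBBBBBBBBBBBBBBBC


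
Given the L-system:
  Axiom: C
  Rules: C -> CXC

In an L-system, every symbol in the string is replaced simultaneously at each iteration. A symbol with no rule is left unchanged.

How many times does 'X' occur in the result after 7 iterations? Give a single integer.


Answer: 127

Derivation:
Step 0: C  (0 'X')
Step 1: CXC  (1 'X')
Step 2: CXCXCXC  (3 'X')
Step 3: CXCXCXCXCXCXCXC  (7 'X')
Step 4: CXCXCXCXCXCXCXCXCXCXCXCXCXCXCXC  (15 'X')
Step 5: CXCXCXCXCXCXCXCXCXCXCXCXCXCXCXCXCXCXCXCXCXCXCXCXCXCXCXCXCXCXCXC  (31 'X')
Step 6: CXCXCXCXCXCXCXCXCXCXCXCXCXCXCXCXCXCXCXCXCXCXCXCXCXCXCXCXCXCXCXCXCXCXCXCXCXCXCXCXCXCXCXCXCXCXCXCXCXCXCXCXCXCXCXCXCXCXCXCXCXCXCXC  (63 'X')
Step 7: CXCXCXCXCXCXCXCXCXCXCXCXCXCXCXCXCXCXCXCXCXCXCXCXCXCXCXCXCXCXCXCXCXCXCXCXCXCXCXCXCXCXCXCXCXCXCXCXCXCXCXCXCXCXCXCXCXCXCXCXCXCXCXCXCXCXCXCXCXCXCXCXCXCXCXCXCXCXCXCXCXCXCXCXCXCXCXCXCXCXCXCXCXCXCXCXCXCXCXCXCXCXCXCXCXCXCXCXCXCXCXCXCXCXCXCXCXCXCXCXCXCXCXCXCXCXCXC  (127 'X')


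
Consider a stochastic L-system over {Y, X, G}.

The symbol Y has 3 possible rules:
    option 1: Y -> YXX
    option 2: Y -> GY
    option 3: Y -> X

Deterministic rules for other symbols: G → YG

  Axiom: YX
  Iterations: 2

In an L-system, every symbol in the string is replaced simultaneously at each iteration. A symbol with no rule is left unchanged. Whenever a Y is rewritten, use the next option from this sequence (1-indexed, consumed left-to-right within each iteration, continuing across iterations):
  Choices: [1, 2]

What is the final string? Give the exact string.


Step 0: YX
Step 1: YXXX  (used choices [1])
Step 2: GYXXX  (used choices [2])

Answer: GYXXX


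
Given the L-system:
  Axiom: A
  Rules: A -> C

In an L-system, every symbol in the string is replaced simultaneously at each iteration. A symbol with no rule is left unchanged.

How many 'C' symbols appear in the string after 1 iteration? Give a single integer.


Step 0: A  (0 'C')
Step 1: C  (1 'C')

Answer: 1


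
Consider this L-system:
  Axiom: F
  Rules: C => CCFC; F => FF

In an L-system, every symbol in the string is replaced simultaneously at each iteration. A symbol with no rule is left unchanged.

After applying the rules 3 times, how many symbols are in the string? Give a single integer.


Step 0: length = 1
Step 1: length = 2
Step 2: length = 4
Step 3: length = 8

Answer: 8


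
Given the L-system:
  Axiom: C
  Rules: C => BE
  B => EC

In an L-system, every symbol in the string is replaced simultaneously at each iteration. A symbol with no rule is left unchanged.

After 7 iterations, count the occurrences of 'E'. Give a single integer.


Step 0: C  (0 'E')
Step 1: BE  (1 'E')
Step 2: ECE  (2 'E')
Step 3: EBEE  (3 'E')
Step 4: EECEE  (4 'E')
Step 5: EEBEEE  (5 'E')
Step 6: EEECEEE  (6 'E')
Step 7: EEEBEEEE  (7 'E')

Answer: 7


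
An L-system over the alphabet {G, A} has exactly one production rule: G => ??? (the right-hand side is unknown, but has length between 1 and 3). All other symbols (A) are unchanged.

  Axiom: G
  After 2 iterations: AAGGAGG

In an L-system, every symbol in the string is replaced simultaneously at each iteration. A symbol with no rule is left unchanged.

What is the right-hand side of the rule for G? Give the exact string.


Trying G => AGG:
  Step 0: G
  Step 1: AGG
  Step 2: AAGGAGG
Matches the given result.

Answer: AGG


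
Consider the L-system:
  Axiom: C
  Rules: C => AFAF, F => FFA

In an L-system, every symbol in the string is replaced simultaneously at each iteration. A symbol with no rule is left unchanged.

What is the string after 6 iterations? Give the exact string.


Answer: AFFAFFAAFFAFFAAAFFAFFAAFFAFFAAAAFFAFFAAFFAFFAAAFFAFFAAFFAFFAAAAAAFFAFFAAFFAFFAAAFFAFFAAFFAFFAAAAFFAFFAAFFAFFAAAFFAFFAAFFAFFAAAAA

Derivation:
Step 0: C
Step 1: AFAF
Step 2: AFFAAFFA
Step 3: AFFAFFAAAFFAFFAA
Step 4: AFFAFFAAFFAFFAAAAFFAFFAAFFAFFAAA
Step 5: AFFAFFAAFFAFFAAAFFAFFAAFFAFFAAAAAFFAFFAAFFAFFAAAFFAFFAAFFAFFAAAA
Step 6: AFFAFFAAFFAFFAAAFFAFFAAFFAFFAAAAFFAFFAAFFAFFAAAFFAFFAAFFAFFAAAAAAFFAFFAAFFAFFAAAFFAFFAAFFAFFAAAAFFAFFAAFFAFFAAAFFAFFAAFFAFFAAAAA


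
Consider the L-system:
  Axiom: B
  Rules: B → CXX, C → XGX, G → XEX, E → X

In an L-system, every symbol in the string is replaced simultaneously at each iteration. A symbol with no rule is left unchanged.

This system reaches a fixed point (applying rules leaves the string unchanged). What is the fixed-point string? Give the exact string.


Step 0: B
Step 1: CXX
Step 2: XGXXX
Step 3: XXEXXXX
Step 4: XXXXXXX
Step 5: XXXXXXX  (unchanged — fixed point at step 4)

Answer: XXXXXXX


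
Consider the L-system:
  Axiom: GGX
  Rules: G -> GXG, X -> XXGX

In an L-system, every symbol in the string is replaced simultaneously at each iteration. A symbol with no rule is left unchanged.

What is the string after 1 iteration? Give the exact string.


Answer: GXGGXGXXGX

Derivation:
Step 0: GGX
Step 1: GXGGXGXXGX


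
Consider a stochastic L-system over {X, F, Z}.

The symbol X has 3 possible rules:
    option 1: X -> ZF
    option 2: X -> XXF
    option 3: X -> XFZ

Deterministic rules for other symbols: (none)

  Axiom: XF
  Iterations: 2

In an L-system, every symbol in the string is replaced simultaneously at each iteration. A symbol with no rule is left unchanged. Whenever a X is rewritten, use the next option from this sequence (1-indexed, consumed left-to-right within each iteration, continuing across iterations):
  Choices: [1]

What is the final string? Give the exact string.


Answer: ZFF

Derivation:
Step 0: XF
Step 1: ZFF  (used choices [1])
Step 2: ZFF  (used choices [])
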